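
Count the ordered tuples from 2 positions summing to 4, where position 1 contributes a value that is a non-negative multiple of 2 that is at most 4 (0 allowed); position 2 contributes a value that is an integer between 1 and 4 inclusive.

2

The generating function for the choices is (1 + q^2 + q^4)·(q + q^2 + q^3 + q^4); the count is [q^4].
(1 + q^2 + q^4) has coefficients 1,0,1,0,1 for degrees 0…4.
(q + q^2 + q^3 + q^4) has coefficients 0,1,1,1,1 for degrees 0…4.
[q^4] = 1·1 + 1·1 + 1·0 = 2.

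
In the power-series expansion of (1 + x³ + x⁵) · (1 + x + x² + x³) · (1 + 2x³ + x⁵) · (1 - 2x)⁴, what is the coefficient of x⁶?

(1 + x³ + x⁵) has coefficients 1,0,0,1,0,1 for degrees 0…5.
(1 + x + x² + x³) has coefficients 1,1,1,1,0,0,0 for degrees 0…6.
Multiplying by (1 + 2x³ + x⁵) gives running coefficients 1,1,1,3,2,3,3 for degrees 0…6.
Finally multiplying by (1 - 2x)⁴, the product of all factors after the first has coefficients 1,-7,17,-13,-14,43,-53 for degrees 0…6.
[x⁶] = 1·(-53) + 1·(-13) + 1·(-7) = -73.

-73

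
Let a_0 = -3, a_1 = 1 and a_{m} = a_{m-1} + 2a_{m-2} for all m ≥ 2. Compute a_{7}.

The ordinary generating function has denominator 1 - q - 2q^2.
Iterating the recurrence: a_0,…,a_{7} = -3, 1, -5, -3, -13, -19, -45, -83.

-83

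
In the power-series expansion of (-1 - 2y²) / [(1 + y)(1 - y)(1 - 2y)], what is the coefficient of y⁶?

Partial fractions give a closed form: a_n = (-1/2)·(-1)^n + (3/2)·1^n + (-2)·2^n.
At n = 6: a_6 = -127.

-127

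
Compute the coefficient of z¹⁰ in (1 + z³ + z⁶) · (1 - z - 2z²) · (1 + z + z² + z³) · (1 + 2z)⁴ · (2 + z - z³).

(1 + z³ + z⁶) has coefficients 1,0,0,1,0,0,1 for degrees 0…6.
(1 - z - 2z²) has coefficients 1,-1,-2,0,0,0,0,0,0,0,0 for degrees 0…10.
Multiplying by (1 + z + z² + z³) gives running coefficients 1,0,-2,-2,-3,-2,0,0,0,0,0 for degrees 0…10.
Multiplying by (1 + 2z)⁴ gives running coefficients 1,8,22,14,-51,-138,-184,-176,-112,-32,0 for degrees 0…10.
Finally multiplying by (2 + z - z³), the product of all factors after the first has coefficients 2,17,52,49,-96,-349,-520,-485,-262,8,144 for degrees 0…10.
[z¹⁰] = 1·144 + 1·(-485) + 1·(-96) = -437.

-437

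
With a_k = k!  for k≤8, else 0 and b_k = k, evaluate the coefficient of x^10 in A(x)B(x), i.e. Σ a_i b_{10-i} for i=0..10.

This is [x^10] in the product of the two ordinary generating functions.
Σ = 1·10 + 1·9 + 2·8 + 6·7 + 24·6 + 120·5 + 720·4 + 5040·3 + 40320·2 + 0·1 + 0·0 = 99461.

99461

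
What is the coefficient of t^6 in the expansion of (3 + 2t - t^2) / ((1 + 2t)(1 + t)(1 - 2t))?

192

Partial fractions give a closed form: a_n = (7/4)·(-2)^n + (5/4)·2^n.
At n = 6: a_6 = 192.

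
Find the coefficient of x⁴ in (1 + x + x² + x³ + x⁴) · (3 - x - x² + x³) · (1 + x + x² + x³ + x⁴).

10

(1 + x + x² + x³ + x⁴) has coefficients 1,1,1,1,1 for degrees 0…4.
(3 - x - x² + x³) has coefficients 3,-1,-1,1,0 for degrees 0…4.
Finally multiplying by (1 + x + x² + x³ + x⁴), the product of all factors after the first has coefficients 3,2,1,2,2 for degrees 0…4.
[x⁴] = 1·2 + 1·2 + 1·1 + 1·2 + 1·3 = 10.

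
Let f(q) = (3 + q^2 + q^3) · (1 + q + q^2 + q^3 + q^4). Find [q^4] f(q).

(3 + q^2 + q^3) has coefficients 3,0,1,1 for degrees 0…3.
(1 + q + q^2 + q^3 + q^4) has coefficients 1,1,1,1,1 for degrees 0…4.
[q^4] = 3·1 + 1·1 + 1·1 = 5.

5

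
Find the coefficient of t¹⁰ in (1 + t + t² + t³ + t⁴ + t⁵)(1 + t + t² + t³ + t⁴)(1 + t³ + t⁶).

8

(1 + t + t² + t³ + t⁴ + t⁵) has coefficients 1,1,1,1,1,1 for degrees 0…5.
(1 + t + t² + t³ + t⁴) has coefficients 1,1,1,1,1,0,0,0,0,0,0 for degrees 0…10.
Finally multiplying by (1 + t³ + t⁶), the product of all factors after the first has coefficients 1,1,1,2,2,1,2,2,1,1,1 for degrees 0…10.
[t¹⁰] = 1·1 + 1·1 + 1·1 + 1·2 + 1·2 + 1·1 = 8.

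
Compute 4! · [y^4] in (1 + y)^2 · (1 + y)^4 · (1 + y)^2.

1680

The EGF product rule gives c_4 = Σ_{k_1+k_2+k_3=4} C(4; k_1,k_2,k_3) · ∏ g_i(k_i), where (1+y)^2 gives the falling factorial (2)_k; (1+y)^4 gives the falling factorial (4)_k; (1+y)^2 gives the falling factorial (2)_k.
g_1(k) for k = 0…4: 1, 2, 2, 0, 0.
g_2(k) for k = 0…4: 1, 4, 12, 24, 24.
g_3(k) for k = 0…4: 1, 2, 2, 0, 0.
First combine the last two factors: h(k) = Σ_j C(k,j)·g_2(j)·g_3(k−j) for k = 0…4: 1, 6, 30, 120, 360.
c_4 = Σ_k C(4,k)·g_1(k)·h(4−k) = 1·1·360 + 4·2·120 + 6·2·30 = 360 + 960 + 360 = 1680.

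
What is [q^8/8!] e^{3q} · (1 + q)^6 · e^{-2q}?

The EGF product rule gives c_8 = Σ_{k_1+k_2+k_3=8} C(8; k_1,k_2,k_3) · ∏ g_i(k_i), where e^{3q} gives (3)^k; (1+q)^6 gives the falling factorial (6)_k; e^{-2q} gives (-2)^k.
g_1(k) for k = 0…8: 1, 3, 9, 27, 81, 243, 729, 2187, 6561.
g_2(k) for k = 0…8: 1, 6, 30, 120, 360, 720, 720, 0, 0.
g_3(k) for k = 0…8: 1, -2, 4, -8, 16, -32, 64, -128, 256.
First combine the last two factors: h(k) = Σ_j C(k,j)·g_2(j)·g_3(k−j) for k = 0…8: 1, 4, 10, 4, -56, -32, 592, -800, -5888.
c_8 = Σ_k C(8,k)·g_1(k)·h(8−k) = 1·1·(-5888) + 8·3·(-800) + 28·9·592 + 56·27·(-32) + 70·81·(-56) + 56·243·4 + 28·729·10 + 8·2187·4 + 1·6561·1 = −5888 − 19200 + 149184 − 48384 − 317520 + 54432 + 204120 + 69984 + 6561 = 93289.

93289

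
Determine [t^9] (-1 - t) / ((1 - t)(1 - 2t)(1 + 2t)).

-682

Partial fractions give a closed form: a_n = (2/3)·1^n + (-3/2)·2^n + (-1/6)·(-2)^n.
At n = 9: a_9 = -682.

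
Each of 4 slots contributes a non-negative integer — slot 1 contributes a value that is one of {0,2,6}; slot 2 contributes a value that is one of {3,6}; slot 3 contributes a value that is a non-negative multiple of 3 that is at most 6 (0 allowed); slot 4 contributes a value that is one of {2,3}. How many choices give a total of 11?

5

The generating function for the choices is (1 + t² + t⁶)·(t³ + t⁶)·(1 + t³ + t⁶)·(t² + t³); the count is [t¹¹].
(1 + t² + t⁶) has coefficients 1,0,1,0,0,0,1 for degrees 0…6.
(t³ + t⁶) has coefficients 0,0,0,1,0,0,1,0,0,0,0,0 for degrees 0…11.
Multiplying by (1 + t³ + t⁶) gives running coefficients 0,0,0,1,0,0,2,0,0,2,0,0 for degrees 0…11.
Finally multiplying by (t² + t³), the product of all factors after the first has coefficients 0,0,0,0,0,1,1,0,2,2,0,2 for degrees 0…11.
[t¹¹] = 1·2 + 1·2 + 1·1 = 5.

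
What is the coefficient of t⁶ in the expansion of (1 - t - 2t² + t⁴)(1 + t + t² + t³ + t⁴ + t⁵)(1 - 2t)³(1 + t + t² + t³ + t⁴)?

4

(1 - t - 2t² + t⁴) has coefficients 1,-1,-2,0,1 for degrees 0…4.
(1 + t + t² + t³ + t⁴ + t⁵) has coefficients 1,1,1,1,1,1,0 for degrees 0…6.
Multiplying by (1 - 2t)³ gives running coefficients 1,-5,7,-1,-1,-1,-2 for degrees 0…6.
Finally multiplying by (1 + t + t² + t³ + t⁴), the product of all factors after the first has coefficients 1,-4,3,2,1,-1,2 for degrees 0…6.
[t⁶] = 1·2 − 1·(-1) − 2·1 + 1·3 = 4.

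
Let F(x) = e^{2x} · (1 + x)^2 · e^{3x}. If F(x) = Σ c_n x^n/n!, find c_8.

2515625

The EGF product rule gives c_8 = Σ_{k_1+k_2+k_3=8} C(8; k_1,k_2,k_3) · ∏ g_i(k_i), where e^{2x} gives (2)^k; (1+x)^2 gives the falling factorial (2)_k; e^{3x} gives (3)^k.
g_1(k) for k = 0…8: 1, 2, 4, 8, 16, 32, 64, 128, 256.
g_2(k) for k = 0…8: 1, 2, 2, 0, 0, 0, 0, 0, 0.
g_3(k) for k = 0…8: 1, 3, 9, 27, 81, 243, 729, 2187, 6561.
First combine the last two factors: h(k) = Σ_j C(k,j)·g_2(j)·g_3(k−j) for k = 0…8: 1, 5, 23, 99, 405, 1593, 6075, 22599, 82377.
c_8 = Σ_k C(8,k)·g_1(k)·h(8−k) = 1·1·82377 + 8·2·22599 + 28·4·6075 + 56·8·1593 + 70·16·405 + 56·32·99 + 28·64·23 + 8·128·5 + 1·256·1 = 82377 + 361584 + 680400 + 713664 + 453600 + 177408 + 41216 + 5120 + 256 = 2515625.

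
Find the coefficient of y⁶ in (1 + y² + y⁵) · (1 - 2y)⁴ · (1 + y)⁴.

(1 + y² + y⁵) has coefficients 1,0,1,0,0,1 for degrees 0…5.
(1 - 2y)⁴ has coefficients 1,-8,24,-32,16,0,0 for degrees 0…6.
Finally multiplying by (1 + y)⁴, the product of all factors after the first has coefficients 1,-4,-2,20,1,-40,-8 for degrees 0…6.
[y⁶] = 1·(-8) + 1·1 + 1·(-4) = -11.

-11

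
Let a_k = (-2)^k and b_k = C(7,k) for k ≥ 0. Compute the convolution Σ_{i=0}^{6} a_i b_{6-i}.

1

The convolution is the x^6 coefficient of A(x)B(x).
Σ = 1·7 − 2·21 + 4·35 − 8·35 + 16·21 − 32·7 + 64·1 = 1.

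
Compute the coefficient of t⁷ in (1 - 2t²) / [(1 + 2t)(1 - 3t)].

995

The denominator gives the recurrence a_n = a_(n−1) + 6a_(n−2) for n ≥ 3; the numerator fixes a_0 = 1, a_1 = 1, a_2 = 5.
Iterating: 1, 1, 5, 11, 41, 107, 353, 995, so a_7 = 995.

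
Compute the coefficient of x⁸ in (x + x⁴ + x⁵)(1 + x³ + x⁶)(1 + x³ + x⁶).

2

(x + x⁴ + x⁵) has coefficients 0,1,0,0,1,1 for degrees 0…5.
(1 + x³ + x⁶) has coefficients 1,0,0,1,0,0,1,0,0 for degrees 0…8.
Finally multiplying by (1 + x³ + x⁶), the product of all factors after the first has coefficients 1,0,0,2,0,0,3,0,0 for degrees 0…8.
[x⁸] = 1·0 + 1·0 + 1·2 = 2.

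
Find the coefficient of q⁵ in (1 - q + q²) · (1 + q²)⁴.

-6

(1 - q + q²) has coefficients 1,-1,1 for degrees 0…2.
(1 + q²)⁴ has coefficients 1,0,4,0,6,0 for degrees 0…5.
[q⁵] = 1·0 − 1·6 + 1·0 = -6.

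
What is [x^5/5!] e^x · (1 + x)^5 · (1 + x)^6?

106096

The EGF product rule gives c_5 = Σ_{k_1+k_2+k_3=5} C(5; k_1,k_2,k_3) · ∏ g_i(k_i), where e^x gives (1)^k; (1+x)^5 gives the falling factorial (5)_k; (1+x)^6 gives the falling factorial (6)_k.
g_1(k) for k = 0…5: 1, 1, 1, 1, 1, 1.
g_2(k) for k = 0…5: 1, 5, 20, 60, 120, 120.
g_3(k) for k = 0…5: 1, 6, 30, 120, 360, 720.
First combine the last two factors: h(k) = Σ_j C(k,j)·g_2(j)·g_3(k−j) for k = 0…5: 1, 11, 110, 990, 7920, 55440.
c_5 = Σ_k C(5,k)·g_1(k)·h(5−k) = 1·1·55440 + 5·1·7920 + 10·1·990 + 10·1·110 + 5·1·11 + 1·1·1 = 55440 + 39600 + 9900 + 1100 + 55 + 1 = 106096.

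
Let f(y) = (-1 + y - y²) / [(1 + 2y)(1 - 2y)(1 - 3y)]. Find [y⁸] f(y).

-9083

Partial fractions give a closed form: a_n = (-7/20)·(-2)^n + (3/4)·2^n + (-7/5)·3^n.
At n = 8: a_8 = -9083.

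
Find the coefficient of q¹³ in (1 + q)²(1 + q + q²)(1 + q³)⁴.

(1 + q)² has coefficients 1,2,1 for degrees 0…2.
(1 + q + q²) has coefficients 1,1,1,0,0,0,0,0,0,0,0,0,0,0 for degrees 0…13.
Finally multiplying by (1 + q³)⁴, the product of all factors after the first has coefficients 1,1,1,4,4,4,6,6,6,4,4,4,1,1 for degrees 0…13.
[q¹³] = 1·1 + 2·1 + 1·4 = 7.

7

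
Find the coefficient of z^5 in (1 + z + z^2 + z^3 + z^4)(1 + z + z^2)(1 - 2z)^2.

(1 + z + z^2 + z^3 + z^4) has coefficients 1,1,1,1,1 for degrees 0…4.
(1 + z + z^2) has coefficients 1,1,1,0,0,0 for degrees 0…5.
Finally multiplying by (1 - 2z)^2, the product of all factors after the first has coefficients 1,-3,1,0,4,0 for degrees 0…5.
[z^5] = 1·0 + 1·4 + 1·0 + 1·1 + 1·(-3) = 2.

2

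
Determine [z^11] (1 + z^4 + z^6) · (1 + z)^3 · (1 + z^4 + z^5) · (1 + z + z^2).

20

(1 + z^4 + z^6) has coefficients 1,0,0,0,1,0,1 for degrees 0…6.
(1 + z)^3 has coefficients 1,3,3,1,0,0,0,0,0,0,0,0 for degrees 0…11.
Multiplying by (1 + z^4 + z^5) gives running coefficients 1,3,3,1,1,4,6,4,1,0,0,0 for degrees 0…11.
Finally multiplying by (1 + z + z^2), the product of all factors after the first has coefficients 1,4,7,7,5,6,11,14,11,5,1,0 for degrees 0…11.
[z^11] = 1·0 + 1·14 + 1·6 = 20.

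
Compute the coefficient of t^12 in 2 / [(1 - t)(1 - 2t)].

16382

The denominator gives the recurrence a_n = 3a_(n−1) − 2a_(n−2) for n ≥ 2; the numerator fixes a_0 = 2, a_1 = 6.
Iterating: 2, 6, 14, 30, 62, 126, 254, 510, 1022, 2046, 4094, 8190, 16382, so a_12 = 16382.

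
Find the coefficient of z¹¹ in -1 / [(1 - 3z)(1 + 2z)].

-105469

The denominator gives the recurrence a_n = a_(n−1) + 6a_(n−2) for n ≥ 2; the numerator fixes a_0 = -1, a_1 = -1.
Iterating: -1, -1, -7, -13, -55, -133, -463, -1261, -4039, -11605, -35839, -105469, so a_11 = -105469.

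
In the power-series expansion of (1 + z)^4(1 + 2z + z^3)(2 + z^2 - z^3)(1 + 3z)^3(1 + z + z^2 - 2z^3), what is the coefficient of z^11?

-1607

(1 + z)^4 has coefficients 1,4,6,4,1 for degrees 0…4.
(1 + 2z + z^3) has coefficients 1,2,0,1,0,0,0,0,0,0,0,0 for degrees 0…11.
Multiplying by (2 + z^2 - z^3) gives running coefficients 2,4,1,3,-2,1,-1,0,0,0,0,0 for degrees 0…11.
Multiplying by (1 + 3z)^3 gives running coefficients 2,22,91,174,160,91,35,-36,0,-27,0,0 for degrees 0…11.
Finally multiplying by (1 + z + z^2 - 2z^3), the product of all factors after the first has coefficients 2,24,115,283,381,243,-62,-230,-183,-133,45,-27 for degrees 0…11.
[z^11] = 1·(-27) + 4·45 + 6·(-133) + 4·(-183) + 1·(-230) = -1607.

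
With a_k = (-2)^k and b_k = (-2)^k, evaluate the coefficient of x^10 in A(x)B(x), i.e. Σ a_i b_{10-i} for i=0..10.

11264

This is [x^10] in the product of the two ordinary generating functions.
Σ = 1·1024 − 2·(-512) + 4·256 − 8·(-128) + 16·64 − 32·(-32) + 64·16 − 128·(-8) + 256·4 − 512·(-2) + 1024·1 = 11264.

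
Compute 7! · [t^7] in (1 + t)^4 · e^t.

1961

The EGF product rule gives c_7 = Σ_{k_1+k_2=7} C(7; k_1,k_2) · ∏ g_i(k_i), where (1+t)^4 gives the falling factorial (4)_k; e^t gives (1)^k.
g_1(k) for k = 0…7: 1, 4, 12, 24, 24, 0, 0, 0.
g_2(k) for k = 0…7: 1, 1, 1, 1, 1, 1, 1, 1.
c_7 = Σ_k C(7,k)·g_1(k)·g_2(7−k) = 1·1·1 + 7·4·1 + 21·12·1 + 35·24·1 + 35·24·1 = 1 + 28 + 252 + 840 + 840 = 1961.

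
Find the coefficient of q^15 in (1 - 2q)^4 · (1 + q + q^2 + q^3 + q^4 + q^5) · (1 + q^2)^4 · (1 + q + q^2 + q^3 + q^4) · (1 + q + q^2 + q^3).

(1 - 2q)^4 has coefficients 1,-8,24,-32,16 for degrees 0…4.
(1 + q + q^2 + q^3 + q^4 + q^5) has coefficients 1,1,1,1,1,1,0,0,0,0,0,0,0,0,0,0 for degrees 0…15.
Multiplying by (1 + q^2)^4 gives running coefficients 1,1,5,5,11,11,14,14,11,11,5,5,1,1,0,0 for degrees 0…15.
Multiplying by (1 + q + q^2 + q^3 + q^4) gives running coefficients 1,2,7,12,23,33,46,55,61,61,55,46,33,23,12,7 for degrees 0…15.
Finally multiplying by (1 + q + q^2 + q^3), the product of all factors after the first has coefficients 1,3,10,22,44,75,114,157,195,223,232,223,195,157,114,75 for degrees 0…15.
[q^15] = 1·75 − 8·114 + 24·157 − 32·195 + 16·223 = 259.

259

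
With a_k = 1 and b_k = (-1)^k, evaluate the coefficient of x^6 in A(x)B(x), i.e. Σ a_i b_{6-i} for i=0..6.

1

This is [x^6] in the product of the two ordinary generating functions.
Σ = 1·1 + 1·(-1) + 1·1 + 1·(-1) + 1·1 + 1·(-1) + 1·1 = 1.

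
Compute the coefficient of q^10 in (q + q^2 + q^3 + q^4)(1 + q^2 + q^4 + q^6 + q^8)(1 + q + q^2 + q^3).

8

(q + q^2 + q^3 + q^4) has coefficients 0,1,1,1,1 for degrees 0…4.
(1 + q^2 + q^4 + q^6 + q^8) has coefficients 1,0,1,0,1,0,1,0,1,0,0 for degrees 0…10.
Finally multiplying by (1 + q + q^2 + q^3), the product of all factors after the first has coefficients 1,1,2,2,2,2,2,2,2,2,1 for degrees 0…10.
[q^10] = 1·2 + 1·2 + 1·2 + 1·2 = 8.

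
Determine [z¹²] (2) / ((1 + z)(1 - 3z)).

Partial fractions give a closed form: a_n = (1/2)·(-1)^n + (3/2)·3^n.
At n = 12: a_12 = 797162.

797162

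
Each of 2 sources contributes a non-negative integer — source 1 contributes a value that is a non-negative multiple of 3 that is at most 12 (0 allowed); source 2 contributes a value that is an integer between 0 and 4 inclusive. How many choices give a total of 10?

The generating function for the choices is (1 + z³ + z⁶ + z⁹ + z¹²)·(1 + z + z² + z³ + z⁴); the count is [z¹⁰].
(1 + z³ + z⁶ + z⁹ + z¹²) has coefficients 1,0,0,1,0,0,1,0,0,1,0 for degrees 0…10.
(1 + z + z² + z³ + z⁴) has coefficients 1,1,1,1,1,0,0,0,0,0,0 for degrees 0…10.
[z¹⁰] = 1·0 + 1·0 + 1·1 + 1·1 = 2.

2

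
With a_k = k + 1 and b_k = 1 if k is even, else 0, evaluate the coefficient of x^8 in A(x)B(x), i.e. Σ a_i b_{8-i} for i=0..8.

25

The convolution is the x^8 coefficient of A(x)B(x).
Σ = 1·1 + 2·0 + 3·1 + 4·0 + 5·1 + 6·0 + 7·1 + 8·0 + 9·1 = 25.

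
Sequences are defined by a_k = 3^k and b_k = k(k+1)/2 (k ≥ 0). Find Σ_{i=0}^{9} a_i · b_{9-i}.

The convolution is the x^9 coefficient of A(x)B(x).
Σ = 1·45 + 3·36 + 9·28 + 27·21 + 81·15 + 243·10 + 729·6 + 2187·3 + 6561·1 + 19683·0 = 22113.

22113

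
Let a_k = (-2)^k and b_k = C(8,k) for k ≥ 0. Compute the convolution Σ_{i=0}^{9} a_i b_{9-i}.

-2

This is [x^9] in the product of the two ordinary generating functions.
Σ = 1·0 − 2·1 + 4·8 − 8·28 + 16·56 − 32·70 + 64·56 − 128·28 + 256·8 − 512·1 = -2.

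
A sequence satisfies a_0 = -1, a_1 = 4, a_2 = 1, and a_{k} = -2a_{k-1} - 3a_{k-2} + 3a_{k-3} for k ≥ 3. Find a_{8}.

The ordinary generating function has denominator 1 + 2t + 3t^2 - 3t^3.
Iterating the recurrence: a_0,…,a_{8} = -1, 4, 1, -17, 43, -32, -116, 457, -662.

-662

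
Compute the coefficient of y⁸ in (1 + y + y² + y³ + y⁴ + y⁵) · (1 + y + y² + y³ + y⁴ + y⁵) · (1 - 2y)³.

-9

(1 + y + y² + y³ + y⁴ + y⁵) has coefficients 1,1,1,1,1,1 for degrees 0…5.
(1 + y + y² + y³ + y⁴ + y⁵) has coefficients 1,1,1,1,1,1,0,0,0 for degrees 0…8.
Finally multiplying by (1 - 2y)³, the product of all factors after the first has coefficients 1,-5,7,-1,-1,-1,-2,4,-8 for degrees 0…8.
[y⁸] = 1·(-8) + 1·4 + 1·(-2) + 1·(-1) + 1·(-1) + 1·(-1) = -9.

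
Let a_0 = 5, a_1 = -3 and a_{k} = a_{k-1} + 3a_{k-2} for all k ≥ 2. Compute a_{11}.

The ordinary generating function has denominator 1 - t - 3t^2.
Iterating the recurrence: a_0,…,a_{11} = 5, -3, 12, 3, 39, 48, 165, 309, 804, 1731, 4143, 9336.

9336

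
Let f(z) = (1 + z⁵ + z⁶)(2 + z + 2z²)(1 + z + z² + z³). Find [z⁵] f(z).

4

(1 + z⁵ + z⁶) has coefficients 1,0,0,0,0,1 for degrees 0…5.
(2 + z + 2z²) has coefficients 2,1,2,0,0,0 for degrees 0…5.
Finally multiplying by (1 + z + z² + z³), the product of all factors after the first has coefficients 2,3,5,5,3,2 for degrees 0…5.
[z⁵] = 1·2 + 1·2 = 4.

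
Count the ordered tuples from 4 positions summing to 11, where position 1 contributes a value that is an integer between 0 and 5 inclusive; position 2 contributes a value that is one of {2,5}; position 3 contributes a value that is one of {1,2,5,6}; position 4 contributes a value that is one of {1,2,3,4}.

The generating function for the choices is (1 + x + x² + x³ + x⁴ + x⁵)·(x² + x⁵)·(x + x² + x⁵ + x⁶)·(x + x² + x³ + x⁴); the count is [x¹¹].
(1 + x + x² + x³ + x⁴ + x⁵) has coefficients 1,1,1,1,1,1 for degrees 0…5.
(x² + x⁵) has coefficients 0,0,1,0,0,1,0,0,0,0,0,0 for degrees 0…11.
Multiplying by (x + x² + x⁵ + x⁶) gives running coefficients 0,0,0,1,1,0,1,2,1,0,1,1 for degrees 0…11.
Finally multiplying by (x + x² + x³ + x⁴), the product of all factors after the first has coefficients 0,0,0,0,1,2,2,3,4,4,4,4 for degrees 0…11.
[x¹¹] = 1·4 + 1·4 + 1·4 + 1·4 + 1·3 + 1·2 = 21.

21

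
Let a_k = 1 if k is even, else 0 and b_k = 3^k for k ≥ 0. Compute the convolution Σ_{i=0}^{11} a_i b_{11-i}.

This is [x^11] in the product of the two ordinary generating functions.
Σ = 1·177147 + 0·59049 + 1·19683 + 0·6561 + 1·2187 + 0·729 + 1·243 + 0·81 + 1·27 + 0·9 + 1·3 + 0·1 = 199290.

199290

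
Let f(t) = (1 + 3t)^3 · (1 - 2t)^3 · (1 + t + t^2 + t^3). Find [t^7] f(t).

(1 + 3t)^3 has coefficients 1,9,27,27 for degrees 0…3.
(1 - 2t)^3 has coefficients 1,-6,12,-8,0,0,0,0 for degrees 0…7.
Finally multiplying by (1 + t + t^2 + t^3), the product of all factors after the first has coefficients 1,-5,7,-1,-2,4,-8,0 for degrees 0…7.
[t^7] = 1·0 + 9·(-8) + 27·4 + 27·(-2) = -18.

-18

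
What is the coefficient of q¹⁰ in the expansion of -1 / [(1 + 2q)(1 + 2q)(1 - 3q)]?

The denominator gives the recurrence a_n = −a_(n−1) + 8a_(n−2) + 12a_(n−3) for n ≥ 3; the numerator fixes a_0 = -1, a_1 = 1, a_2 = -9.
Iterating: -1, 1, -9, 5, -65, -3, -457, -347, -3345, -4915, -26009, so a_10 = -26009.

-26009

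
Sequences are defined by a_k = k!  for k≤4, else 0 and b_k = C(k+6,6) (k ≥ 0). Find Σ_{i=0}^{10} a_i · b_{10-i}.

51491

This is [x^10] in the product of the two ordinary generating functions.
Σ = 1·8008 + 1·5005 + 2·3003 + 6·1716 + 24·924 + 0·462 + 0·210 + 0·84 + 0·28 + 0·7 + 0·1 = 51491.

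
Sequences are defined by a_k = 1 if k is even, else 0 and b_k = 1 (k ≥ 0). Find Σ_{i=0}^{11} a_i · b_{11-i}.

6

Write out a_i and b_{11-i} for i = 0,…,11 and sum the products.
Σ = 1·1 + 0·1 + 1·1 + 0·1 + 1·1 + 0·1 + 1·1 + 0·1 + 1·1 + 0·1 + 1·1 + 0·1 = 6.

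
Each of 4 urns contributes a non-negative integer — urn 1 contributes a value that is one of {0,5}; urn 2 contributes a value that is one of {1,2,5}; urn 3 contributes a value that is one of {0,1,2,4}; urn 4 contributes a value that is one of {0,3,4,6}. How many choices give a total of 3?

2

The generating function for the choices is (1 + y⁵)·(y + y² + y⁵)·(1 + y + y² + y⁴)·(1 + y³ + y⁴ + y⁶); the count is [y³].
(1 + y⁵) has coefficients 1,0,0,0 for degrees 0…3.
(y + y² + y⁵) has coefficients 0,1,1,0 for degrees 0…3.
Multiplying by (1 + y + y² + y⁴) gives running coefficients 0,1,2,2 for degrees 0…3.
Finally multiplying by (1 + y³ + y⁴ + y⁶), the product of all factors after the first has coefficients 0,1,2,2 for degrees 0…3.
[y³] = 1·2 = 2.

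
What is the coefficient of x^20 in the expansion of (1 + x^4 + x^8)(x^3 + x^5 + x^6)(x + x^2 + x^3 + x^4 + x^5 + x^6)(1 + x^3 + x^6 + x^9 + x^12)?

17

(1 + x^4 + x^8) has coefficients 1,0,0,0,1,0,0,0,1 for degrees 0…8.
(x^3 + x^5 + x^6) has coefficients 0,0,0,1,0,1,1,0,0,0,0,0,0,0,0,0,0,0,0,0,0 for degrees 0…20.
Multiplying by (x + x^2 + x^3 + x^4 + x^5 + x^6) gives running coefficients 0,0,0,0,1,1,2,3,3,3,2,2,1,0,0,0,0,0,0,0,0 for degrees 0…20.
Finally multiplying by (1 + x^3 + x^6 + x^9 + x^12), the product of all factors after the first has coefficients 0,0,0,0,1,1,2,4,4,5,6,6,6,6,6,6,6,6,6,5,5 for degrees 0…20.
[x^20] = 1·5 + 1·6 + 1·6 = 17.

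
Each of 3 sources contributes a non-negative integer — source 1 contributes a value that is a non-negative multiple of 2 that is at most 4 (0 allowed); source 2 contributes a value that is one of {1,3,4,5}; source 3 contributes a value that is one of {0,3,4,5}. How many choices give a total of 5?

4

The generating function for the choices is (1 + x² + x⁴)·(x + x³ + x⁴ + x⁵)·(1 + x³ + x⁴ + x⁵); the count is [x⁵].
(1 + x² + x⁴) has coefficients 1,0,1,0,1 for degrees 0…4.
(x + x³ + x⁴ + x⁵) has coefficients 0,1,0,1,1,1 for degrees 0…5.
Finally multiplying by (1 + x³ + x⁴ + x⁵), the product of all factors after the first has coefficients 0,1,0,1,2,2 for degrees 0…5.
[x⁵] = 1·2 + 1·1 + 1·1 = 4.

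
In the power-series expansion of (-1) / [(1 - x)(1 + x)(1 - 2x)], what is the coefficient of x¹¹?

-2730

Partial fractions give a closed form: a_n = (1/2)·1^n + (-1/6)·(-1)^n + (-4/3)·2^n.
At n = 11: a_11 = -2730.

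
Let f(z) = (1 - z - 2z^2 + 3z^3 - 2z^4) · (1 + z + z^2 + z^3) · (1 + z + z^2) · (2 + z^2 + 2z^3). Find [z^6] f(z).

(1 - z - 2z^2 + 3z^3 - 2z^4) has coefficients 1,-1,-2,3,-2 for degrees 0…4.
(1 + z + z^2 + z^3) has coefficients 1,1,1,1,0,0,0 for degrees 0…6.
Multiplying by (1 + z + z^2) gives running coefficients 1,2,3,3,2,1,0 for degrees 0…6.
Finally multiplying by (2 + z^2 + 2z^3), the product of all factors after the first has coefficients 2,4,7,10,11,11,8 for degrees 0…6.
[z^6] = 1·8 − 1·11 − 2·11 + 3·10 − 2·7 = -9.

-9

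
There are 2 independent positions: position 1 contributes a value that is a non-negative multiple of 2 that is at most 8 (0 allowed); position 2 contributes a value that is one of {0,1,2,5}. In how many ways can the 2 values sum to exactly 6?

2

The generating function for the choices is (1 + z^2 + z^4 + z^6 + z^8)·(1 + z + z^2 + z^5); the count is [z^6].
(1 + z^2 + z^4 + z^6 + z^8) has coefficients 1,0,1,0,1,0,1 for degrees 0…6.
(1 + z + z^2 + z^5) has coefficients 1,1,1,0,0,1,0 for degrees 0…6.
[z^6] = 1·0 + 1·0 + 1·1 + 1·1 = 2.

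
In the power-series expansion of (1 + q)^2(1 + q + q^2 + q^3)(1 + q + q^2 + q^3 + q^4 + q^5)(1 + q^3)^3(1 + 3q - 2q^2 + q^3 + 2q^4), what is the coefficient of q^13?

(1 + q)^2 has coefficients 1,2,1 for degrees 0…2.
(1 + q + q^2 + q^3) has coefficients 1,1,1,1,0,0,0,0,0,0,0,0,0,0 for degrees 0…13.
Multiplying by (1 + q + q^2 + q^3 + q^4 + q^5) gives running coefficients 1,2,3,4,4,4,3,2,1,0,0,0,0,0 for degrees 0…13.
Multiplying by (1 + q^3)^3 gives running coefficients 1,2,3,7,10,13,18,20,22,22,20,18,13,10 for degrees 0…13.
Finally multiplying by (1 + 3q - 2q^2 + q^3 + 2q^4), the product of all factors after the first has coefficients 1,5,7,13,29,36,50,72,79,92,98,96,93,77 for degrees 0…13.
[q^13] = 1·77 + 2·93 + 1·96 = 359.

359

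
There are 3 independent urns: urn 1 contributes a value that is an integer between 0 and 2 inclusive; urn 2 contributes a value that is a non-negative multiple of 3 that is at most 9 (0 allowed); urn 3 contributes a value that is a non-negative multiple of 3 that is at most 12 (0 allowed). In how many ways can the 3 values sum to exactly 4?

The generating function for the choices is (1 + x + x^2)·(1 + x^3 + x^6 + x^9)·(1 + x^3 + x^6 + x^9 + x^12); the count is [x^4].
(1 + x + x^2) has coefficients 1,1,1 for degrees 0…2.
(1 + x^3 + x^6 + x^9) has coefficients 1,0,0,1,0 for degrees 0…4.
Finally multiplying by (1 + x^3 + x^6 + x^9 + x^12), the product of all factors after the first has coefficients 1,0,0,2,0 for degrees 0…4.
[x^4] = 1·0 + 1·2 + 1·0 = 2.

2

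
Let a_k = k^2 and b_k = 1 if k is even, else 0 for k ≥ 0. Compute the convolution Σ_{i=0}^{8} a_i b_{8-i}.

120

Write out a_i and b_{8-i} for i = 0,…,8 and sum the products.
Σ = 0·1 + 1·0 + 4·1 + 9·0 + 16·1 + 25·0 + 36·1 + 49·0 + 64·1 = 120.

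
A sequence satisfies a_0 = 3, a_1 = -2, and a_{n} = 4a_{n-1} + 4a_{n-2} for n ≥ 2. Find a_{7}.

5248

The ordinary generating function has denominator 1 - 4z - 4z^2.
Iterating the recurrence: a_0,…,a_{7} = 3, -2, 4, 8, 48, 224, 1088, 5248.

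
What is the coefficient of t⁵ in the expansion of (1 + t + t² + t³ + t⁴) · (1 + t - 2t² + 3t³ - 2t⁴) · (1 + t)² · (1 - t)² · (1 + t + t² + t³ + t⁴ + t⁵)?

-2

(1 + t + t² + t³ + t⁴) has coefficients 1,1,1,1,1 for degrees 0…4.
(1 + t - 2t² + 3t³ - 2t⁴) has coefficients 1,1,-2,3,-2,0 for degrees 0…5.
Multiplying by (1 + t)² gives running coefficients 1,3,1,0,2,-1 for degrees 0…5.
Multiplying by (1 - t)² gives running coefficients 1,1,-4,1,3,-5 for degrees 0…5.
Finally multiplying by (1 + t + t² + t³ + t⁴ + t⁵), the product of all factors after the first has coefficients 1,2,-2,-1,2,-3 for degrees 0…5.
[t⁵] = 1·(-3) + 1·2 + 1·(-1) + 1·(-2) + 1·2 = -2.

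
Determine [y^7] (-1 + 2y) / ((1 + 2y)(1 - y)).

Partial fractions give a closed form: a_n = (-4/3)·(-2)^n + (1/3)·1^n.
At n = 7: a_7 = 171.

171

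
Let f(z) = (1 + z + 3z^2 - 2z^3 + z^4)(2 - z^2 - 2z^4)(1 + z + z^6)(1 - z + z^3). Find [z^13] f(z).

8

(1 + z + 3z^2 - 2z^3 + z^4) has coefficients 1,1,3,-2,1 for degrees 0…4.
(2 - z^2 - 2z^4) has coefficients 2,0,-1,0,-2,0,0,0,0,0,0,0,0,0 for degrees 0…13.
Multiplying by (1 + z + z^6) gives running coefficients 2,2,-1,-1,-2,-2,2,0,-1,0,-2,0,0,0 for degrees 0…13.
Finally multiplying by (1 - z + z^3), the product of all factors after the first has coefficients 2,0,-3,2,1,-1,3,-4,-3,3,-2,1,0,-2 for degrees 0…13.
[z^13] = 1·(-2) + 1·0 + 3·1 − 2·(-2) + 1·3 = 8.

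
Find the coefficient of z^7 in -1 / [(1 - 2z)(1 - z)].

-255

Partial fractions give a closed form: a_n = (-2)·2^n + (1)·1^n.
At n = 7: a_7 = -255.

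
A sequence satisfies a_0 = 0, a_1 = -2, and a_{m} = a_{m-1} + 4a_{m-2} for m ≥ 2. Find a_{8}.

The ordinary generating function has denominator 1 - y - 4y^2.
Iterating the recurrence: a_0,…,a_{8} = 0, -2, -2, -10, -18, -58, -130, -362, -882.

-882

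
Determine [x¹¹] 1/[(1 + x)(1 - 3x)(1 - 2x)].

Partial fractions give a closed form: a_n = (1/12)·(-1)^n + (9/4)·3^n + (-4/3)·2^n.
At n = 11: a_11 = 395850.

395850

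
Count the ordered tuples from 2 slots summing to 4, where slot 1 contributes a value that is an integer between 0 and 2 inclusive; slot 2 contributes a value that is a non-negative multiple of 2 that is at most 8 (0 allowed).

The generating function for the choices is (1 + x + x²)·(1 + x² + x⁴ + x⁶ + x⁸); the count is [x⁴].
(1 + x + x²) has coefficients 1,1,1 for degrees 0…2.
(1 + x² + x⁴ + x⁶ + x⁸) has coefficients 1,0,1,0,1 for degrees 0…4.
[x⁴] = 1·1 + 1·0 + 1·1 = 2.

2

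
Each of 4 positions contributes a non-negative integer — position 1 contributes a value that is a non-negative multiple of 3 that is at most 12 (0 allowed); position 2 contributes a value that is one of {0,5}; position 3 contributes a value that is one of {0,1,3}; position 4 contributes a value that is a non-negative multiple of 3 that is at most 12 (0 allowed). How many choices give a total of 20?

The generating function for the choices is (1 + t^3 + t^6 + t^9 + t^12)·(1 + t^5)·(1 + t + t^3)·(1 + t^3 + t^6 + t^9 + t^12); the count is [t^20].
(1 + t^3 + t^6 + t^9 + t^12) has coefficients 1,0,0,1,0,0,1,0,0,1,0,0,1 for degrees 0…12.
(1 + t^5) has coefficients 1,0,0,0,0,1,0,0,0,0,0,0,0,0,0,0,0,0,0,0,0 for degrees 0…20.
Multiplying by (1 + t + t^3) gives running coefficients 1,1,0,1,0,1,1,0,1,0,0,0,0,0,0,0,0,0,0,0,0 for degrees 0…20.
Finally multiplying by (1 + t^3 + t^6 + t^9 + t^12), the product of all factors after the first has coefficients 1,1,0,2,1,1,3,1,2,3,1,2,3,1,2,2,0,2,1,0,1 for degrees 0…20.
[t^20] = 1·1 + 1·2 + 1·2 + 1·2 + 1·2 = 9.

9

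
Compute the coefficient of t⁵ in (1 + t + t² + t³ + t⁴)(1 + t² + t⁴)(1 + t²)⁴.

16

(1 + t + t² + t³ + t⁴) has coefficients 1,1,1,1,1 for degrees 0…4.
(1 + t² + t⁴) has coefficients 1,0,1,0,1,0 for degrees 0…5.
Finally multiplying by (1 + t²)⁴, the product of all factors after the first has coefficients 1,0,5,0,11,0 for degrees 0…5.
[t⁵] = 1·0 + 1·11 + 1·0 + 1·5 + 1·0 = 16.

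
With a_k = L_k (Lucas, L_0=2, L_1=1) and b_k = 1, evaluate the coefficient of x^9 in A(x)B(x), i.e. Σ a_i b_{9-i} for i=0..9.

The convolution is the x^9 coefficient of A(x)B(x).
Σ = 2·1 + 1·1 + 3·1 + 4·1 + 7·1 + 11·1 + 18·1 + 29·1 + 47·1 + 76·1 = 198.

198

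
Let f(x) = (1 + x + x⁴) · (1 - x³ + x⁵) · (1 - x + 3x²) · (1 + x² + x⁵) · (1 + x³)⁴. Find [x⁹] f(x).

(1 + x + x⁴) has coefficients 1,1,0,0,1 for degrees 0…4.
(1 - x³ + x⁵) has coefficients 1,0,0,-1,0,1,0,0,0,0 for degrees 0…9.
Multiplying by (1 - x + 3x²) gives running coefficients 1,-1,3,-1,1,-2,-1,3,0,0 for degrees 0…9.
Multiplying by (1 + x² + x⁵) gives running coefficients 1,-1,4,-2,4,-2,-1,4,-2,4 for degrees 0…9.
Finally multiplying by (1 + x³)⁴, the product of all factors after the first has coefficients 1,-1,4,2,0,14,-3,14,14,-8 for degrees 0…9.
[x⁹] = 1·(-8) + 1·14 + 1·14 = 20.

20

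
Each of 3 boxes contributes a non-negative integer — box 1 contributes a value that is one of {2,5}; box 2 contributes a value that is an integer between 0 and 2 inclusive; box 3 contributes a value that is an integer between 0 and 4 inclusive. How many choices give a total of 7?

5

The generating function for the choices is (x² + x⁵)·(1 + x + x²)·(1 + x + x² + x³ + x⁴); the count is [x⁷].
(x² + x⁵) has coefficients 0,0,1,0,0,1 for degrees 0…5.
(1 + x + x²) has coefficients 1,1,1,0,0,0,0,0 for degrees 0…7.
Finally multiplying by (1 + x + x² + x³ + x⁴), the product of all factors after the first has coefficients 1,2,3,3,3,2,1,0 for degrees 0…7.
[x⁷] = 1·2 + 1·3 = 5.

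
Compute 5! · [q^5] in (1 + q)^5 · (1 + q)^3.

The EGF product rule gives c_5 = Σ_{k_1+k_2=5} C(5; k_1,k_2) · ∏ g_i(k_i), where (1+q)^5 gives the falling factorial (5)_k; (1+q)^3 gives the falling factorial (3)_k.
g_1(k) for k = 0…5: 1, 5, 20, 60, 120, 120.
g_2(k) for k = 0…5: 1, 3, 6, 6, 0, 0.
c_5 = Σ_k C(5,k)·g_1(k)·g_2(5−k) = 10·20·6 + 10·60·6 + 5·120·3 + 1·120·1 = 1200 + 3600 + 1800 + 120 = 6720.

6720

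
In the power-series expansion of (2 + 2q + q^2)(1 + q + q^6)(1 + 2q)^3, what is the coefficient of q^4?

(2 + 2q + q^2) has coefficients 2,2,1 for degrees 0…2.
(1 + q + q^6) has coefficients 1,1,0,0,0 for degrees 0…4.
Finally multiplying by (1 + 2q)^3, the product of all factors after the first has coefficients 1,7,18,20,8 for degrees 0…4.
[q^4] = 2·8 + 2·20 + 1·18 = 74.

74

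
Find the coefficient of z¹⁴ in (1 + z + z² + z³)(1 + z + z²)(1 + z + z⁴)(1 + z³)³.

11

(1 + z + z² + z³) has coefficients 1,1,1,1 for degrees 0…3.
(1 + z + z²) has coefficients 1,1,1,0,0,0,0,0,0,0,0,0,0,0,0 for degrees 0…14.
Multiplying by (1 + z + z⁴) gives running coefficients 1,2,2,1,1,1,1,0,0,0,0,0,0,0,0 for degrees 0…14.
Finally multiplying by (1 + z³)³, the product of all factors after the first has coefficients 1,2,2,4,7,7,7,9,9,7,5,5,4,1,1 for degrees 0…14.
[z¹⁴] = 1·1 + 1·1 + 1·4 + 1·5 = 11.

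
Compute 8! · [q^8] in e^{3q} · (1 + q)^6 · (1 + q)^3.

68458041

The EGF product rule gives c_8 = Σ_{k_1+k_2+k_3=8} C(8; k_1,k_2,k_3) · ∏ g_i(k_i), where e^{3q} gives (3)^k; (1+q)^6 gives the falling factorial (6)_k; (1+q)^3 gives the falling factorial (3)_k.
g_1(k) for k = 0…8: 1, 3, 9, 27, 81, 243, 729, 2187, 6561.
g_2(k) for k = 0…8: 1, 6, 30, 120, 360, 720, 720, 0, 0.
g_3(k) for k = 0…8: 1, 3, 6, 6, 0, 0, 0, 0, 0.
First combine the last two factors: h(k) = Σ_j C(k,j)·g_2(j)·g_3(k−j) for k = 0…8: 1, 9, 72, 504, 3024, 15120, 60480, 181440, 362880.
c_8 = Σ_k C(8,k)·g_1(k)·h(8−k) = 1·1·362880 + 8·3·181440 + 28·9·60480 + 56·27·15120 + 70·81·3024 + 56·243·504 + 28·729·72 + 8·2187·9 + 1·6561·1 = 362880 + 4354560 + 15240960 + 22861440 + 17146080 + 6858432 + 1469664 + 157464 + 6561 = 68458041.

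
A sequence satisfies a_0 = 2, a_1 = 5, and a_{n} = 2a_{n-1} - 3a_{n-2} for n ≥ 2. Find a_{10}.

-548

The ordinary generating function has denominator 1 - 2t + 3t^2.
Iterating the recurrence: a_0,…,a_{10} = 2, 5, 4, -7, -26, -31, 16, 125, 202, 29, -548.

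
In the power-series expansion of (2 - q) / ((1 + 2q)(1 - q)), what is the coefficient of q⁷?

-213

Partial fractions give a closed form: a_n = (5/3)·(-2)^n + (1/3)·1^n.
At n = 7: a_7 = -213.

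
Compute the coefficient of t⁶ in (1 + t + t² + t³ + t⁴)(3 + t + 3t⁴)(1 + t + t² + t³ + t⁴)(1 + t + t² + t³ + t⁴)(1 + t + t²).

(1 + t + t² + t³ + t⁴) has coefficients 1,1,1,1,1 for degrees 0…4.
(3 + t + 3t⁴) has coefficients 3,1,0,0,3,0,0 for degrees 0…6.
Multiplying by (1 + t + t² + t³ + t⁴) gives running coefficients 3,4,4,4,7,4,3 for degrees 0…6.
Multiplying by (1 + t + t² + t³ + t⁴) gives running coefficients 3,7,11,15,22,23,22 for degrees 0…6.
Finally multiplying by (1 + t + t²), the product of all factors after the first has coefficients 3,10,21,33,48,60,67 for degrees 0…6.
[t⁶] = 1·67 + 1·60 + 1·48 + 1·33 + 1·21 = 229.

229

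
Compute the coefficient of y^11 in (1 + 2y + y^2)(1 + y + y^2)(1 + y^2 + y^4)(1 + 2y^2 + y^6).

6

(1 + 2y + y^2) has coefficients 1,2,1 for degrees 0…2.
(1 + y + y^2) has coefficients 1,1,1,0,0,0,0,0,0,0,0,0 for degrees 0…11.
Multiplying by (1 + y^2 + y^4) gives running coefficients 1,1,2,1,2,1,1,0,0,0,0,0 for degrees 0…11.
Finally multiplying by (1 + 2y^2 + y^6), the product of all factors after the first has coefficients 1,1,4,3,6,3,6,3,4,1,2,1 for degrees 0…11.
[y^11] = 1·1 + 2·2 + 1·1 = 6.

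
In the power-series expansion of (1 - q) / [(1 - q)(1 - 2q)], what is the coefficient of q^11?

2048

Partial fractions give a closed form: a_n = (1)·2^n.
At n = 11: a_11 = 2048.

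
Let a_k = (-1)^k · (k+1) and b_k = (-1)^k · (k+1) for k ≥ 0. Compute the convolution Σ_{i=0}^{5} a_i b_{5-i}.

-56

Write out a_i and b_{5-i} for i = 0,…,5 and sum the products.
Σ = 1·(-6) − 2·5 + 3·(-4) − 4·3 + 5·(-2) − 6·1 = -56.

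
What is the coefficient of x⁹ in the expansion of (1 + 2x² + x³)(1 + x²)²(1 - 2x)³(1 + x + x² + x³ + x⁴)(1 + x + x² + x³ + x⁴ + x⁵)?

-5

(1 + 2x² + x³) has coefficients 1,0,2,1 for degrees 0…3.
(1 + x²)² has coefficients 1,0,2,0,1,0,0,0,0,0 for degrees 0…9.
Multiplying by (1 - 2x)³ gives running coefficients 1,-6,14,-20,25,-22,12,-8,0,0 for degrees 0…9.
Multiplying by (1 + x + x² + x³ + x⁴) gives running coefficients 1,-5,9,-11,14,-9,9,-13,7,-18 for degrees 0…9.
Finally multiplying by (1 + x + x² + x³ + x⁴ + x⁵), the product of all factors after the first has coefficients 1,-4,5,-6,8,-1,7,-1,-3,-10 for degrees 0…9.
[x⁹] = 1·(-10) + 2·(-1) + 1·7 = -5.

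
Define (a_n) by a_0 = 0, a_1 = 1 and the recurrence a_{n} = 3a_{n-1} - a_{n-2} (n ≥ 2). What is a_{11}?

17711

The ordinary generating function has denominator 1 - 3t + t^2.
Iterating the recurrence: a_0,…,a_{11} = 0, 1, 3, 8, 21, 55, 144, 377, 987, 2584, 6765, 17711.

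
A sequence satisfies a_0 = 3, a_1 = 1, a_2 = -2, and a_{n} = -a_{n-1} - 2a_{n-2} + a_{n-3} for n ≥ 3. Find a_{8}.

The ordinary generating function has denominator 1 + z + 2z^2 - z^3.
Iterating the recurrence: a_0,…,a_{8} = 3, 1, -2, 3, 2, -10, 9, 13, -41.

-41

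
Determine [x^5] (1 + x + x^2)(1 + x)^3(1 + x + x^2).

12

(1 + x + x^2) has coefficients 1,1,1 for degrees 0…2.
(1 + x)^3 has coefficients 1,3,3,1,0,0 for degrees 0…5.
Finally multiplying by (1 + x + x^2), the product of all factors after the first has coefficients 1,4,7,7,4,1 for degrees 0…5.
[x^5] = 1·1 + 1·4 + 1·7 = 12.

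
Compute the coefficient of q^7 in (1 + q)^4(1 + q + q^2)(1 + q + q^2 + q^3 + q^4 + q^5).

(1 + q)^4 has coefficients 1,4,6,4,1 for degrees 0…4.
(1 + q + q^2) has coefficients 1,1,1,0,0,0,0,0 for degrees 0…7.
Finally multiplying by (1 + q + q^2 + q^3 + q^4 + q^5), the product of all factors after the first has coefficients 1,2,3,3,3,3,2,1 for degrees 0…7.
[q^7] = 1·1 + 4·2 + 6·3 + 4·3 + 1·3 = 42.

42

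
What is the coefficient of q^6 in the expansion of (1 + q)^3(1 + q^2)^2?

(1 + q)^3 has coefficients 1,3,3,1 for degrees 0…3.
(1 + q^2)^2 has coefficients 1,0,2,0,1,0,0 for degrees 0…6.
[q^6] = 1·0 + 3·0 + 3·1 + 1·0 = 3.

3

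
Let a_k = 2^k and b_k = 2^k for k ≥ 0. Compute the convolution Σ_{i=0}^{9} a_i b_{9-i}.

The convolution is the t^9 coefficient of A(t)B(t).
Σ = 1·512 + 2·256 + 4·128 + 8·64 + 16·32 + 32·16 + 64·8 + 128·4 + 256·2 + 512·1 = 5120.

5120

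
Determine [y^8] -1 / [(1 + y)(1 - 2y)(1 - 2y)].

The denominator gives the recurrence a_n = 3a_(n−1) − 4a_(n−3) for n ≥ 3; the numerator fixes a_0 = -1, a_1 = -3, a_2 = -9.
Iterating: -1, -3, -9, -23, -57, -135, -313, -711, -1593, so a_8 = -1593.

-1593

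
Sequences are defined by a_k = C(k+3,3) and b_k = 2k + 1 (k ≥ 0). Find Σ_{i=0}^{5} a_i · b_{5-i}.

Write out a_i and b_{5-i} for i = 0,…,5 and sum the products.
Σ = 1·11 + 4·9 + 10·7 + 20·5 + 35·3 + 56·1 = 378.

378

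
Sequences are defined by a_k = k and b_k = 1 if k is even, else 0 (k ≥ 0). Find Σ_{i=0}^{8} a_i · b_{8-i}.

20

Write out a_i and b_{8-i} for i = 0,…,8 and sum the products.
Σ = 0·1 + 1·0 + 2·1 + 3·0 + 4·1 + 5·0 + 6·1 + 7·0 + 8·1 = 20.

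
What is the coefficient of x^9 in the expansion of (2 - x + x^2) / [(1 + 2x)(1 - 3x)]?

The denominator gives the recurrence a_n = a_(n−1) + 6a_(n−2) for n ≥ 3; the numerator fixes a_0 = 2, a_1 = 1, a_2 = 14.
Iterating: 2, 1, 14, 20, 104, 224, 848, 2192, 7280, 20432, so a_9 = 20432.

20432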